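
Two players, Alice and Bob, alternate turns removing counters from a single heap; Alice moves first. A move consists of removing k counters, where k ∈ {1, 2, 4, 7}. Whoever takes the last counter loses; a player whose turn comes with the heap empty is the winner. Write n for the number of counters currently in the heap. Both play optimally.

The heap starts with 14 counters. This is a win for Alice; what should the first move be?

Remove 1, leaving 13.

Build the W/L table. Terminal = W. A non-terminal position is W if it has a move to some L; otherwise it is L.
n=0: no move; the opponent has just taken the last counter and therefore loses → W
n=1: L (sole option 0(W) is W)
n=2: W (go to 1, an L position)
n=3: W (go to 1, an L position)
n=4: L (options 3(W), 2(W), 0(W) are all W)
n=5: W (go to 4, an L position)
n=6: W (go to 4, an L position)
n=7: L (options 6(W), 5(W), 3(W), 0(W) are all W)
n=8: W (go to 7, an L position)
n=9: W (go to 7, an L position)
n=10: L (options 9(W), 8(W), 6(W), 3(W) are all W)
n=11: W (go to 10, an L position)
n=12: W (go to 10, an L position)
n=13: L (options 12(W), 11(W), 9(W), 6(W) are all W)
n=14: W (go to 13, an L position)
From 14, the L positions reachable in one move are: 13, 10, 7. Any move reaching one of these is winning.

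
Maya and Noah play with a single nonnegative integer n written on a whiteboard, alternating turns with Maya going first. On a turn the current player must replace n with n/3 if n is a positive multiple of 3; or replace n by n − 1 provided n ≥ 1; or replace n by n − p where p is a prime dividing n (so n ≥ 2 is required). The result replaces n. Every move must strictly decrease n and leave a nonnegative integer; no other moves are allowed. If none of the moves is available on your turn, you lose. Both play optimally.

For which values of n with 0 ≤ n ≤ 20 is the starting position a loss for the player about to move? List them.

Classify positions by backward induction: terminal positions (no move available) are L. From any other position, the mover wins iff some move reaches an L.
n=0: no move → L
n=1: →0(L), so W
n=2: →0(L), so W
n=3: →0(L), so W
n=4: →2(W), 3(W) — all W, so L
n=5: →0(L), so W
n=6: →4(L), so W
n=7: →0(L), so W
n=8: →6(W), 7(W) — all W, so L
n=9: →8(L), so W
n=10: →8(L), so W
n=11: →0(L), so W
n=12: →4(L), so W
n=13: →0(L), so W
n=14: →7(W), 12(W), 13(W) — all W, so L
n=15: →14(L), so W
n=16: →14(L), so W
n=17: →0(L), so W
n=18: →6(W), 15(W), 16(W), 17(W) — all W, so L
n=19: →0(L), so W
n=20: →18(L), so W
The losing starting values of n are exactly the entries labelled L in this table (5 of them).

0, 4, 8, 14, 18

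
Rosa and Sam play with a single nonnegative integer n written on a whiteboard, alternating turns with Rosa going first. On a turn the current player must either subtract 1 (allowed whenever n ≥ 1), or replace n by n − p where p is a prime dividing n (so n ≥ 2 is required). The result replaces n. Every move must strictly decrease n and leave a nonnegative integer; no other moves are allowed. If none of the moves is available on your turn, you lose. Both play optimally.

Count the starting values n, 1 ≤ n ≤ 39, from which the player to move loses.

Label each position W (a win for the player to move) or L (a loss). A position with no legal move is L; any other position is W exactly when some move reaches an L, and L when every move reaches a W.
n=0: no move → L
n=1: can move to 0, which is L ⇒ W
n=2: can move to 0, which is L ⇒ W
n=3: can move to 0, which is L ⇒ W
n=4: moves to 2(W), 3(W); every one is W ⇒ L
n=5: can move to 0, which is L ⇒ W
n=6: can move to 4, which is L ⇒ W
n=7: can move to 0, which is L ⇒ W
n=8: moves to 6(W), 7(W); every one is W ⇒ L
n=9: can move to 8, which is L ⇒ W
n=10: can move to 8, which is L ⇒ W
n=11: can move to 0, which is L ⇒ W
n=12: moves to 9(W), 10(W), 11(W); every one is W ⇒ L
n=13: can move to 0, which is L ⇒ W
n=14: can move to 12, which is L ⇒ W
n=15: can move to 12, which is L ⇒ W
n=16: moves to 14(W), 15(W); every one is W ⇒ L
n=17: can move to 0, which is L ⇒ W
n=18: can move to 16, which is L ⇒ W
n=19: can move to 0, which is L ⇒ W
n=20: moves to 15(W), 18(W), 19(W); every one is W ⇒ L
n=21: can move to 20, which is L ⇒ W
n=22: can move to 20, which is L ⇒ W
n=23: can move to 0, which is L ⇒ W
n=24: moves to 21(W), 22(W), 23(W); every one is W ⇒ L
n=25: can move to 20, which is L ⇒ W
n=26: can move to 24, which is L ⇒ W
n=27: can move to 24, which is L ⇒ W
n=28: moves to 21(W), 26(W), 27(W); every one is W ⇒ L
n=29: can move to 0, which is L ⇒ W
n=30: can move to 28, which is L ⇒ W
n=31: can move to 0, which is L ⇒ W
n=32: moves to 30(W), 31(W); every one is W ⇒ L
n=33: can move to 32, which is L ⇒ W
n=34: can move to 32, which is L ⇒ W
n=35: can move to 28, which is L ⇒ W
n=36: moves to 33(W), 34(W), 35(W); every one is W ⇒ L
n=37: can move to 0, which is L ⇒ W
n=38: can move to 36, which is L ⇒ W
n=39: can move to 36, which is L ⇒ W
L entries with 1 ≤ n ≤ 39 (n=0 is outside the asked range and is not counted): n = 4, 8, 12, 16, 20, 24, 28, 32, 36; that makes 9.

9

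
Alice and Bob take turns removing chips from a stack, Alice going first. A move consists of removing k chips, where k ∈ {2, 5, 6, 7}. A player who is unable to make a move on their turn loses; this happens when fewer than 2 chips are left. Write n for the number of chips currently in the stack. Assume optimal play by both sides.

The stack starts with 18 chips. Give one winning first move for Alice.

Label each position W (a win for the player to move) or L (a loss). A position with no legal move is L; any other position is W exactly when some move reaches an L, and L when every move reaches a W.
n=0: no move → L
n=1: no move → L
n=2: reaches L-position 0 → W
n=3: reaches L-position 1 → W
n=4: only reaches 2(W), which is W → L
n=5: reaches L-position 0 → W
n=6: reaches L-position 4 → W
n=7: reaches L-position 1 → W
n=8: reaches L-position 1 → W
n=9: reaches L-position 4 → W
n=10: reaches L-position 4 → W
n=11: reaches L-position 4 → W
n=12: only reaches 10(W), 7(W), 6(W), 5(W), all W → L
n=13: only reaches 11(W), 8(W), 7(W), 6(W), all W → L
n=14: reaches L-position 12 → W
n=15: reaches L-position 13 → W
n=16: only reaches 14(W), 11(W), 10(W), 9(W), all W → L
n=17: reaches L-position 12 → W
n=18: reaches L-position 16 → W
From 18, the L positions reachable in one move are: 16, 13, 12. Any move reaching one of these is winning.

Remove 2, leaving 16.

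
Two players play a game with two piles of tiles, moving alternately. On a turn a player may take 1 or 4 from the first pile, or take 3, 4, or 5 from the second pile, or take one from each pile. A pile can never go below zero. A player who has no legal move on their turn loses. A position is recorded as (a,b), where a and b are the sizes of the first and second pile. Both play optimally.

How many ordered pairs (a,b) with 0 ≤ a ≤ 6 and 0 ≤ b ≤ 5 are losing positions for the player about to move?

Work bottom-up. With no move the player to move loses. Otherwise the position is W if at least one move leads to an L position for the opponent, and L if every move leads to a W.
Every move lowers a or b (never raises either), so fill the grid row by row in increasing a, and left to right within a row: each cell's successors are then already labelled.
      b=0  b=1  b=2  b=3  b=4  b=5
a=0:    L    L    L    W    W    W
a=1:    W    W    W    W    L    L
a=2:    L    L    L    W    W    W
a=3:    W    W    W    W    L    L
a=4:    W    W    W    L    W    W
a=5:    L    L    L    W    W    W
a=6:    W    W    W    W    L    L
Cells with no legal move (terminal, hence L): (0,0), (0,1), (0,2).
The remaining L cells, each justified by listing all of its moves:
(1,4): moves to (0,4)(W), (1,1)(W), (1,0)(W), (0,3)(W); every one is W ⇒ L
(1,5): moves to (0,5)(W), (1,2)(W), (1,1)(W), (1,0)(W), (0,4)(W); every one is W ⇒ L
(2,0): the only move is to (1,0)(W), a W ⇒ L
(2,1): moves to (1,1)(W), (1,0)(W); every one is W ⇒ L
(2,2): moves to (1,2)(W), (1,1)(W); every one is W ⇒ L
(3,4): moves to (2,4)(W), (3,1)(W), (3,0)(W), (2,3)(W); every one is W ⇒ L
(3,5): moves to (2,5)(W), (3,2)(W), (3,1)(W), (3,0)(W), (2,4)(W); every one is W ⇒ L
(4,3): moves to (3,3)(W), (0,3)(W), (4,0)(W), (3,2)(W); every one is W ⇒ L
(5,0): moves to (4,0)(W), (1,0)(W); every one is W ⇒ L
(5,1): moves to (4,1)(W), (1,1)(W), (4,0)(W); every one is W ⇒ L
(5,2): moves to (4,2)(W), (1,2)(W), (4,1)(W); every one is W ⇒ L
(6,4): moves to (5,4)(W), (2,4)(W), (6,1)(W), (6,0)(W), (5,3)(W); every one is W ⇒ L
(6,5): moves to (5,5)(W), (2,5)(W), (6,2)(W), (6,1)(W), (6,0)(W), (5,4)(W); every one is W ⇒ L
Every other cell has at least one move into one of the L cells above, so it is W.
L cells per row: a=0: 3, a=1: 2, a=2: 3, a=3: 2, a=4: 1, a=5: 3, a=6: 2; total 16.

16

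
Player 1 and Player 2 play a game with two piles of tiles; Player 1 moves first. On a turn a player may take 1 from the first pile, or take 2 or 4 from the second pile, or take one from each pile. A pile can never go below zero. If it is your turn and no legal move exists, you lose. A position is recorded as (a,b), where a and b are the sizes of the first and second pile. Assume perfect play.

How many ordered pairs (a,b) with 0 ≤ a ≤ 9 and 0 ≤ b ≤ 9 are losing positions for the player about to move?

35

Compute win/loss labels from the base case upward. A position with no move is L. Any other position is W if it can reach an L in one move, else L.
Every move lowers a or b (never raises either), so fill the grid row by row in increasing a, and left to right within a row: each cell's successors are then already labelled.
      b=0  b=1  b=2  b=3  b=4  b=5  b=6  b=7  b=8  b=9
a=0:    L    L    W    W    W    W    L    L    W    W
a=1:    W    W    W    L    L    W    W    W    W    L
a=2:    L    L    W    W    W    W    L    L    W    W
a=3:    W    W    W    L    L    W    W    W    W    L
a=4:    L    L    W    W    W    W    L    L    W    W
a=5:    W    W    W    L    L    W    W    W    W    L
a=6:    L    L    W    W    W    W    L    L    W    W
a=7:    W    W    W    L    L    W    W    W    W    L
a=8:    L    L    W    W    W    W    L    L    W    W
a=9:    W    W    W    L    L    W    W    W    W    L
Cells with no legal move (terminal, hence L): (0,0), (0,1).
The remaining L cells, each justified by listing all of its moves:
(0,6): L (options (0,4)(W), (0,2)(W) are all W)
(0,7): L (options (0,5)(W), (0,3)(W) are all W)
(1,3): L (options (0,3)(W), (1,1)(W), (0,2)(W) are all W)
(1,4): L (options (0,4)(W), (1,2)(W), (1,0)(W), (0,3)(W) are all W)
(1,9): L (options (0,9)(W), (1,7)(W), (1,5)(W), (0,8)(W) are all W)
(2,0): L (sole option (1,0)(W) is W)
(2,1): L (options (1,1)(W), (1,0)(W) are all W)
(2,6): L (options (1,6)(W), (2,4)(W), (2,2)(W), (1,5)(W) are all W)
(2,7): L (options (1,7)(W), (2,5)(W), (2,3)(W), (1,6)(W) are all W)
(3,3): L (options (2,3)(W), (3,1)(W), (2,2)(W) are all W)
(3,4): L (options (2,4)(W), (3,2)(W), (3,0)(W), (2,3)(W) are all W)
(3,9): L (options (2,9)(W), (3,7)(W), (3,5)(W), (2,8)(W) are all W)
(4,0): L (sole option (3,0)(W) is W)
(4,1): L (options (3,1)(W), (3,0)(W) are all W)
(4,6): L (options (3,6)(W), (4,4)(W), (4,2)(W), (3,5)(W) are all W)
(4,7): L (options (3,7)(W), (4,5)(W), (4,3)(W), (3,6)(W) are all W)
(5,3): L (options (4,3)(W), (5,1)(W), (4,2)(W) are all W)
(5,4): L (options (4,4)(W), (5,2)(W), (5,0)(W), (4,3)(W) are all W)
(5,9): L (options (4,9)(W), (5,7)(W), (5,5)(W), (4,8)(W) are all W)
(6,0): L (sole option (5,0)(W) is W)
(6,1): L (options (5,1)(W), (5,0)(W) are all W)
(6,6): L (options (5,6)(W), (6,4)(W), (6,2)(W), (5,5)(W) are all W)
(6,7): L (options (5,7)(W), (6,5)(W), (6,3)(W), (5,6)(W) are all W)
(7,3): L (options (6,3)(W), (7,1)(W), (6,2)(W) are all W)
(7,4): L (options (6,4)(W), (7,2)(W), (7,0)(W), (6,3)(W) are all W)
(7,9): L (options (6,9)(W), (7,7)(W), (7,5)(W), (6,8)(W) are all W)
(8,0): L (sole option (7,0)(W) is W)
(8,1): L (options (7,1)(W), (7,0)(W) are all W)
(8,6): L (options (7,6)(W), (8,4)(W), (8,2)(W), (7,5)(W) are all W)
(8,7): L (options (7,7)(W), (8,5)(W), (8,3)(W), (7,6)(W) are all W)
(9,3): L (options (8,3)(W), (9,1)(W), (8,2)(W) are all W)
(9,4): L (options (8,4)(W), (9,2)(W), (9,0)(W), (8,3)(W) are all W)
(9,9): L (options (8,9)(W), (9,7)(W), (9,5)(W), (8,8)(W) are all W)
Every other cell has at least one move into one of the L cells above, so it is W.
L cells per row: a=0: 4, a=1: 3, a=2: 4, a=3: 3, a=4: 4, a=5: 3, a=6: 4, a=7: 3, a=8: 4, a=9: 3; total 35.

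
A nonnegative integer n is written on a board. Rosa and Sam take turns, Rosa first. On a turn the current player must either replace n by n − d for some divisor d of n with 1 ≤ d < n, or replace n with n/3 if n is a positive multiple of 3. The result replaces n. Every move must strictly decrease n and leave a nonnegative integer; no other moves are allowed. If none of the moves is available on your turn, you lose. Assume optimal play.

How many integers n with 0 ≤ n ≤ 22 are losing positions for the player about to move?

10

Label each position W (a win for the player to move) or L (a loss). A position with no legal move is L; any other position is W exactly when some move reaches an L, and L when every move reaches a W.
n=0: no move → L
n=1: no move → L
n=2: can move to 1, which is L ⇒ W
n=3: can move to 1, which is L ⇒ W
n=4: moves to 2(W), 3(W); every one is W ⇒ L
n=5: can move to 4, which is L ⇒ W
n=6: can move to 4, which is L ⇒ W
n=7: the only move is to 6(W), a W ⇒ L
n=8: can move to 4, which is L ⇒ W
n=9: moves to 3(W), 6(W), 8(W); every one is W ⇒ L
n=10: can move to 9, which is L ⇒ W
n=11: the only move is to 10(W), a W ⇒ L
n=12: can move to 4, which is L ⇒ W
n=13: the only move is to 12(W), a W ⇒ L
n=14: can move to 7, which is L ⇒ W
n=15: moves to 5(W), 10(W), 12(W), 14(W); every one is W ⇒ L
n=16: can move to 15, which is L ⇒ W
n=17: the only move is to 16(W), a W ⇒ L
n=18: can move to 9, which is L ⇒ W
n=19: the only move is to 18(W), a W ⇒ L
n=20: can move to 15, which is L ⇒ W
n=21: can move to 7, which is L ⇒ W
n=22: can move to 11, which is L ⇒ W
L entries with 0 ≤ n ≤ 22: n = 0, 1, 4, 7, 9, 11, 13, 15, 17, 19; that makes 10.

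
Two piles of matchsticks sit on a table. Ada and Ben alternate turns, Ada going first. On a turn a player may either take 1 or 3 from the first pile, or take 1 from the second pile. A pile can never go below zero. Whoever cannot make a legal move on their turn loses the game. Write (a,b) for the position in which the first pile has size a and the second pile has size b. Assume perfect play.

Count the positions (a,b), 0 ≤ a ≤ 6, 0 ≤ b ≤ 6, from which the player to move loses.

25

Classify positions by backward induction: terminal positions (no move available) are L. From any other position, the mover wins iff some move reaches an L.
Every move lowers a or b (never raises either), so fill the grid row by row in increasing a, and left to right within a row: each cell's successors are then already labelled.
      b=0  b=1  b=2  b=3  b=4  b=5  b=6
a=0:    L    W    L    W    L    W    L
a=1:    W    L    W    L    W    L    W
a=2:    L    W    L    W    L    W    L
a=3:    W    L    W    L    W    L    W
a=4:    L    W    L    W    L    W    L
a=5:    W    L    W    L    W    L    W
a=6:    L    W    L    W    L    W    L
Cells with no legal move (terminal, hence L): (0,0).
The remaining L cells, each justified by listing all of its moves:
(0,2): the only move is to (0,1)(W), a W ⇒ L
(0,4): the only move is to (0,3)(W), a W ⇒ L
(0,6): the only move is to (0,5)(W), a W ⇒ L
(1,1): moves to (0,1)(W), (1,0)(W); every one is W ⇒ L
(1,3): moves to (0,3)(W), (1,2)(W); every one is W ⇒ L
(1,5): moves to (0,5)(W), (1,4)(W); every one is W ⇒ L
(2,0): the only move is to (1,0)(W), a W ⇒ L
(2,2): moves to (1,2)(W), (2,1)(W); every one is W ⇒ L
(2,4): moves to (1,4)(W), (2,3)(W); every one is W ⇒ L
(2,6): moves to (1,6)(W), (2,5)(W); every one is W ⇒ L
(3,1): moves to (2,1)(W), (0,1)(W), (3,0)(W); every one is W ⇒ L
(3,3): moves to (2,3)(W), (0,3)(W), (3,2)(W); every one is W ⇒ L
(3,5): moves to (2,5)(W), (0,5)(W), (3,4)(W); every one is W ⇒ L
(4,0): moves to (3,0)(W), (1,0)(W); every one is W ⇒ L
(4,2): moves to (3,2)(W), (1,2)(W), (4,1)(W); every one is W ⇒ L
(4,4): moves to (3,4)(W), (1,4)(W), (4,3)(W); every one is W ⇒ L
(4,6): moves to (3,6)(W), (1,6)(W), (4,5)(W); every one is W ⇒ L
(5,1): moves to (4,1)(W), (2,1)(W), (5,0)(W); every one is W ⇒ L
(5,3): moves to (4,3)(W), (2,3)(W), (5,2)(W); every one is W ⇒ L
(5,5): moves to (4,5)(W), (2,5)(W), (5,4)(W); every one is W ⇒ L
(6,0): moves to (5,0)(W), (3,0)(W); every one is W ⇒ L
(6,2): moves to (5,2)(W), (3,2)(W), (6,1)(W); every one is W ⇒ L
(6,4): moves to (5,4)(W), (3,4)(W), (6,3)(W); every one is W ⇒ L
(6,6): moves to (5,6)(W), (3,6)(W), (6,5)(W); every one is W ⇒ L
Every other cell has at least one move into one of the L cells above, so it is W.
L cells per row: a=0: 4, a=1: 3, a=2: 4, a=3: 3, a=4: 4, a=5: 3, a=6: 4; total 25.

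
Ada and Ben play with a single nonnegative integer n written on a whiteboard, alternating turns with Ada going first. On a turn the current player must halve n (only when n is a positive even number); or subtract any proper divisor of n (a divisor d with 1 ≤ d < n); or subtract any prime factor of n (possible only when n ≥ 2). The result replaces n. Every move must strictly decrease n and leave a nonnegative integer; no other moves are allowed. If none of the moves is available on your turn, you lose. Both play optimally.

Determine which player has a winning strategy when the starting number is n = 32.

Positions with no move are L. A position that does have a move is losing for the player to move precisely when every available move leads to a winning position for the opponent. Fill in the labels:
n=0: no move → L
n=1: no move → L
n=2: reaches L-position 0 → W
n=3: reaches L-position 0 → W
n=4: only reaches 2(W), 3(W), all W → L
n=5: reaches L-position 0 → W
n=6: reaches L-position 4 → W
n=7: reaches L-position 0 → W
n=8: reaches L-position 4 → W
n=9: only reaches 6(W), 8(W), all W → L
n=10: reaches L-position 9 → W
n=11: reaches L-position 0 → W
n=12: reaches L-position 9 → W
n=13: reaches L-position 0 → W
n=14: only reaches 7(W), 12(W), 13(W), all W → L
n=15: reaches L-position 14 → W
n=16: reaches L-position 14 → W
n=17: reaches L-position 0 → W
n=18: reaches L-position 9 → W
n=19: reaches L-position 0 → W
n=20: only reaches 10(W), 15(W), 16(W), 18(W), 19(W), all W → L
n=21: reaches L-position 14 → W
n=22: reaches L-position 20 → W
n=23: reaches L-position 0 → W
n=24: reaches L-position 20 → W
n=25: reaches L-position 20 → W
n=26: only reaches 13(W), 24(W), 25(W), all W → L
n=27: reaches L-position 26 → W
n=28: reaches L-position 14 → W
n=29: reaches L-position 0 → W
n=30: reaches L-position 20 → W
n=31: reaches L-position 0 → W
n=32: only reaches 16(W), 24(W), 28(W), 30(W), 31(W), all W → L
The starting position 32 is L: whatever Ada does, the opponent receives a W position.

Ben wins.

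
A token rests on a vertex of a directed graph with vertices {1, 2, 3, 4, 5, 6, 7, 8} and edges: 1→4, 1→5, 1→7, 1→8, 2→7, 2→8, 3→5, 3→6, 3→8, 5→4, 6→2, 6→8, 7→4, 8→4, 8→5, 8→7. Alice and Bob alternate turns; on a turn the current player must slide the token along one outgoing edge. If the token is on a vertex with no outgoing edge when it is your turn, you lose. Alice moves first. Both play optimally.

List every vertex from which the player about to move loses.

Classify positions by backward induction: terminal positions (no move available) are L. From any other position, the mover wins iff some move reaches an L.
Every edge goes from a vertex to one that appears earlier in the order 4, 7, 5, 8, 2, 6, 1, 3, so processing vertices in that order labels each vertex after all of its successors.
4: no outgoing edge → L
7: reaches L-position 4 → W
5: reaches L-position 4 → W
8: reaches L-position 4 → W
2: only reaches 8(W), 7(W), all W → L
6: reaches L-position 2 → W
1: reaches L-position 4 → W
3: only reaches 6(W), 8(W), 5(W), all W → L
Reading off the rows marked L gives the requested list; there are 3 such vertices.

2, 3, 4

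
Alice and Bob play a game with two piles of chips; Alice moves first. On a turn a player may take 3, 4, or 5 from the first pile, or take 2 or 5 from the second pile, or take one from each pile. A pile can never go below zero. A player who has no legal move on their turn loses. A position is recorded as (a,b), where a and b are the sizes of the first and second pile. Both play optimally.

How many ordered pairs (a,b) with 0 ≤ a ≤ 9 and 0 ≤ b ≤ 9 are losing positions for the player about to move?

39

Use the standard recursion: the mover loses at a terminal position; elsewhere, the mover wins exactly when some move hands the opponent an L position.
Every move lowers a or b (never raises either), so fill the grid row by row in increasing a, and left to right within a row: each cell's successors are then already labelled.
      b=0  b=1  b=2  b=3  b=4  b=5  b=6  b=7  b=8  b=9
a=0:    L    L    W    W    L    W    W    L    L    W
a=1:    L    W    W    L    L    W    W    L    W    W
a=2:    L    W    W    L    W    W    L    L    W    W
a=3:    W    W    L    L    W    W    L    W    W    L
a=4:    W    W    L    W    W    L    L    W    W    L
a=5:    W    W    L    W    W    L    W    W    W    L
a=6:    W    L    W    W    W    L    W    W    L    W
a=7:    W    L    W    W    L    W    W    W    L    W
a=8:    L    L    W    W    L    W    W    L    L    W
a=9:    L    W    W    L    L    W    W    L    W    W
Cells with no legal move (terminal, hence L): (0,0), (0,1), (1,0), (2,0).
The remaining L cells, each justified by listing all of its moves:
(0,4): only reaches (0,2)(W), which is W → L
(0,7): only reaches (0,5)(W), (0,2)(W), all W → L
(0,8): only reaches (0,6)(W), (0,3)(W), all W → L
(1,3): only reaches (1,1)(W), (0,2)(W), all W → L
(1,4): only reaches (1,2)(W), (0,3)(W), all W → L
(1,7): only reaches (1,5)(W), (1,2)(W), (0,6)(W), all W → L
(2,3): only reaches (2,1)(W), (1,2)(W), all W → L
(2,6): only reaches (2,4)(W), (2,1)(W), (1,5)(W), all W → L
(2,7): only reaches (2,5)(W), (2,2)(W), (1,6)(W), all W → L
(3,2): only reaches (0,2)(W), (3,0)(W), (2,1)(W), all W → L
(3,3): only reaches (0,3)(W), (3,1)(W), (2,2)(W), all W → L
(3,6): only reaches (0,6)(W), (3,4)(W), (3,1)(W), (2,5)(W), all W → L
(3,9): only reaches (0,9)(W), (3,7)(W), (3,4)(W), (2,8)(W), all W → L
(4,2): only reaches (1,2)(W), (0,2)(W), (4,0)(W), (3,1)(W), all W → L
(4,5): only reaches (1,5)(W), (0,5)(W), (4,3)(W), (4,0)(W), (3,4)(W), all W → L
(4,6): only reaches (1,6)(W), (0,6)(W), (4,4)(W), (4,1)(W), (3,5)(W), all W → L
(4,9): only reaches (1,9)(W), (0,9)(W), (4,7)(W), (4,4)(W), (3,8)(W), all W → L
(5,2): only reaches (2,2)(W), (1,2)(W), (0,2)(W), (5,0)(W), (4,1)(W), all W → L
(5,5): only reaches (2,5)(W), (1,5)(W), (0,5)(W), (5,3)(W), (5,0)(W), (4,4)(W), all W → L
(5,9): only reaches (2,9)(W), (1,9)(W), (0,9)(W), (5,7)(W), (5,4)(W), (4,8)(W), all W → L
(6,1): only reaches (3,1)(W), (2,1)(W), (1,1)(W), (5,0)(W), all W → L
(6,5): only reaches (3,5)(W), (2,5)(W), (1,5)(W), (6,3)(W), (6,0)(W), (5,4)(W), all W → L
(6,8): only reaches (3,8)(W), (2,8)(W), (1,8)(W), (6,6)(W), (6,3)(W), (5,7)(W), all W → L
(7,1): only reaches (4,1)(W), (3,1)(W), (2,1)(W), (6,0)(W), all W → L
(7,4): only reaches (4,4)(W), (3,4)(W), (2,4)(W), (7,2)(W), (6,3)(W), all W → L
(7,8): only reaches (4,8)(W), (3,8)(W), (2,8)(W), (7,6)(W), (7,3)(W), (6,7)(W), all W → L
(8,0): only reaches (5,0)(W), (4,0)(W), (3,0)(W), all W → L
(8,1): only reaches (5,1)(W), (4,1)(W), (3,1)(W), (7,0)(W), all W → L
(8,4): only reaches (5,4)(W), (4,4)(W), (3,4)(W), (8,2)(W), (7,3)(W), all W → L
(8,7): only reaches (5,7)(W), (4,7)(W), (3,7)(W), (8,5)(W), (8,2)(W), (7,6)(W), all W → L
(8,8): only reaches (5,8)(W), (4,8)(W), (3,8)(W), (8,6)(W), (8,3)(W), (7,7)(W), all W → L
(9,0): only reaches (6,0)(W), (5,0)(W), (4,0)(W), all W → L
(9,3): only reaches (6,3)(W), (5,3)(W), (4,3)(W), (9,1)(W), (8,2)(W), all W → L
(9,4): only reaches (6,4)(W), (5,4)(W), (4,4)(W), (9,2)(W), (8,3)(W), all W → L
(9,7): only reaches (6,7)(W), (5,7)(W), (4,7)(W), (9,5)(W), (9,2)(W), (8,6)(W), all W → L
Every other cell has at least one move into one of the L cells above, so it is W.
L cells per row: a=0: 5, a=1: 4, a=2: 4, a=3: 4, a=4: 4, a=5: 3, a=6: 3, a=7: 3, a=8: 5, a=9: 4; total 39.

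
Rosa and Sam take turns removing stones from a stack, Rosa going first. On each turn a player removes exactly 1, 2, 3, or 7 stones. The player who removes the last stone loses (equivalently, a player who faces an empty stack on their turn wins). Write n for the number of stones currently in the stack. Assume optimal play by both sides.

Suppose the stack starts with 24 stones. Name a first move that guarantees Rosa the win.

Positions with no move are W. A position that does have a move is losing for the player to move precisely when every available move leads to a winning position for the opponent. Fill in the labels:
n=0: no move; the opponent has just taken the last stone and therefore loses → W
n=1: the only move is to 0(W), a W ⇒ L
n=2: can move to 1, which is L ⇒ W
n=3: can move to 1, which is L ⇒ W
n=4: can move to 1, which is L ⇒ W
n=5: moves to 4(W), 3(W), 2(W); every one is W ⇒ L
n=6: can move to 5, which is L ⇒ W
n=7: can move to 5, which is L ⇒ W
n=8: can move to 5, which is L ⇒ W
n=9: moves to 8(W), 7(W), 6(W), 2(W); every one is W ⇒ L
n=10: can move to 9, which is L ⇒ W
n=11: can move to 9, which is L ⇒ W
n=12: can move to 9, which is L ⇒ W
n=13: moves to 12(W), 11(W), 10(W), 6(W); every one is W ⇒ L
n=14: can move to 13, which is L ⇒ W
n=15: can move to 13, which is L ⇒ W
n=16: can move to 13, which is L ⇒ W
n=17: moves to 16(W), 15(W), 14(W), 10(W); every one is W ⇒ L
n=18: can move to 17, which is L ⇒ W
n=19: can move to 17, which is L ⇒ W
n=20: can move to 17, which is L ⇒ W
n=21: moves to 20(W), 19(W), 18(W), 14(W); every one is W ⇒ L
n=22: can move to 21, which is L ⇒ W
n=23: can move to 21, which is L ⇒ W
n=24: can move to 21, which is L ⇒ W
From 24, the L positions reachable in one move are: 21, 17. Any move reaching one of these is winning.

Remove 3, leaving 21.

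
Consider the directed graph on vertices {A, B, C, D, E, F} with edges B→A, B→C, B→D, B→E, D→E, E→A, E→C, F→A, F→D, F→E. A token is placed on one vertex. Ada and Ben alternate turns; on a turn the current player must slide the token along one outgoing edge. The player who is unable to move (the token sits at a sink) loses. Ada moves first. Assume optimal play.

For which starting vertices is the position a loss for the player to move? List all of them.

A, C, D

Positions with no move are L. A position that does have a move is losing for the player to move precisely when every available move leads to a winning position for the opponent. Fill in the labels:
Every edge goes from a vertex to one that appears earlier in the order C, A, E, D, B, F, so processing vertices in that order labels each vertex after all of its successors.
C: no outgoing edge → L
A: no outgoing edge → L
E: →A(L), so W
D: →E(W) only, which is W, so L
B: →D(L), so W
F: →D(L), so W
The losing starting vertices are exactly the entries labelled L in this table (3 of them).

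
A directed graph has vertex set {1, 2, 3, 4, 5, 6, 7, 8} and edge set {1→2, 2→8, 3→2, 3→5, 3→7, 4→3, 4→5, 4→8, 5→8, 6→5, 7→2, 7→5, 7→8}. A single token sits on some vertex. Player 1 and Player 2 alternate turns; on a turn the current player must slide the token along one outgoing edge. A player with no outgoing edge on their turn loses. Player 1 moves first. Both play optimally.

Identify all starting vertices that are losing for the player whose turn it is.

1, 3, 6, 8

Use the standard recursion: the mover loses at a terminal position; elsewhere, the mover wins exactly when some move hands the opponent an L position.
Every edge goes from a vertex to one that appears earlier in the order 8, 5, 2, 7, 3, 4, 6, 1, so processing vertices in that order labels each vertex after all of its successors.
8: no outgoing edge → L
5: can move to 8, which is L ⇒ W
2: can move to 8, which is L ⇒ W
7: can move to 8, which is L ⇒ W
3: moves to 7(W), 2(W), 5(W); every one is W ⇒ L
4: can move to 3, which is L ⇒ W
6: the only move is to 5(W), a W ⇒ L
1: the only move is to 2(W), a W ⇒ L
Reading off the rows marked L gives the requested list; there are 4 such vertices.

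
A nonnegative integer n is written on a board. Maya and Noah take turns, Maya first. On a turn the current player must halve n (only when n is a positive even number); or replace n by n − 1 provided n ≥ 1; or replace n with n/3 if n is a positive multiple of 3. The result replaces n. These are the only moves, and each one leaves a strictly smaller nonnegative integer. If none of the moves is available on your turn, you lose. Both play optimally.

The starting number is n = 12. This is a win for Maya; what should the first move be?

Move to 11.

Compute win/loss labels from the base case upward. A position with no move is L. Any other position is W if it can reach an L in one move, else L.
n=0: no move → L
n=1: can move to 0, which is L ⇒ W
n=2: the only move is to 1(W), a W ⇒ L
n=3: can move to 2, which is L ⇒ W
n=4: can move to 2, which is L ⇒ W
n=5: the only move is to 4(W), a W ⇒ L
n=6: can move to 2, which is L ⇒ W
n=7: the only move is to 6(W), a W ⇒ L
n=8: can move to 7, which is L ⇒ W
n=9: moves to 3(W), 8(W); every one is W ⇒ L
n=10: can move to 5, which is L ⇒ W
n=11: the only move is to 10(W), a W ⇒ L
n=12: can move to 11, which is L ⇒ W
From 12, the L positions reachable in one move are: 11.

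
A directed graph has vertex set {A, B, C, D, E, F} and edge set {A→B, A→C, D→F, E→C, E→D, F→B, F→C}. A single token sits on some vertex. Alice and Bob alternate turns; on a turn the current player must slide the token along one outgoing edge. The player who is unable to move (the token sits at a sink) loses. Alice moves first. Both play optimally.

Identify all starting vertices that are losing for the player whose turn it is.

B, C, D

Classify positions by backward induction: terminal positions (no move available) are L. From any other position, the mover wins iff some move reaches an L.
Every edge goes from a vertex to one that appears earlier in the order B, C, A, F, D, E, so processing vertices in that order labels each vertex after all of its successors.
B: no outgoing edge → L
C: no outgoing edge → L
A: can move to C, which is L ⇒ W
F: can move to C, which is L ⇒ W
D: the only move is to F(W), a W ⇒ L
E: can move to D, which is L ⇒ W
Reading off the rows marked L gives the requested list; there are 3 such vertices.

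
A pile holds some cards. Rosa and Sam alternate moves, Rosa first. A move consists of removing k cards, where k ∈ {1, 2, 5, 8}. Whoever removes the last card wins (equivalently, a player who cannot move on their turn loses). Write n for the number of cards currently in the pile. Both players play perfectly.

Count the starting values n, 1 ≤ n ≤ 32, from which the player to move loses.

Label each position W (a win for the player to move) or L (a loss). A position with no legal move is L; any other position is W exactly when some move reaches an L, and L when every move reaches a W.
n=0: no move → L
n=1: reaches L-position 0 → W
n=2: reaches L-position 0 → W
n=3: only reaches 2(W), 1(W), all W → L
n=4: reaches L-position 3 → W
n=5: reaches L-position 3 → W
n=6: only reaches 5(W), 4(W), 1(W), all W → L
n=7: reaches L-position 6 → W
n=8: reaches L-position 6 → W
n=9: only reaches 8(W), 7(W), 4(W), 1(W), all W → L
n=10: reaches L-position 9 → W
n=11: reaches L-position 9 → W
n=12: only reaches 11(W), 10(W), 7(W), 4(W), all W → L
n=13: reaches L-position 12 → W
n=14: reaches L-position 12 → W
n=15: only reaches 14(W), 13(W), 10(W), 7(W), all W → L
n=16: reaches L-position 15 → W
n=17: reaches L-position 15 → W
n=18: only reaches 17(W), 16(W), 13(W), 10(W), all W → L
n=19: reaches L-position 18 → W
n=20: reaches L-position 18 → W
n=21: only reaches 20(W), 19(W), 16(W), 13(W), all W → L
n=22: reaches L-position 21 → W
n=23: reaches L-position 21 → W
n=24: only reaches 23(W), 22(W), 19(W), 16(W), all W → L
n=25: reaches L-position 24 → W
n=26: reaches L-position 24 → W
n=27: only reaches 26(W), 25(W), 22(W), 19(W), all W → L
n=28: reaches L-position 27 → W
n=29: reaches L-position 27 → W
n=30: only reaches 29(W), 28(W), 25(W), 22(W), all W → L
n=31: reaches L-position 30 → W
n=32: reaches L-position 30 → W
L entries with 1 ≤ n ≤ 32 (n=0 is outside the asked range and is not counted): n = 3, 6, 9, 12, 15, 18, 21, 24, 27, 30; that makes 10.

10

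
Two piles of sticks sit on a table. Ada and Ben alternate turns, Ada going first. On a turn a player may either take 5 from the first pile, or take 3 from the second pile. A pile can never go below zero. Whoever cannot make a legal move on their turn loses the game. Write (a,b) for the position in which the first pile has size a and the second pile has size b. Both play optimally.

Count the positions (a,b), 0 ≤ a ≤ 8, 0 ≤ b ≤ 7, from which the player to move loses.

37

Work bottom-up. With no move the player to move loses. Otherwise the position is W if at least one move leads to an L position for the opponent, and L if every move leads to a W.
Every move lowers a or b (never raises either), so fill the grid row by row in increasing a, and left to right within a row: each cell's successors are then already labelled.
      b=0  b=1  b=2  b=3  b=4  b=5  b=6  b=7
a=0:    L    L    L    W    W    W    L    L
a=1:    L    L    L    W    W    W    L    L
a=2:    L    L    L    W    W    W    L    L
a=3:    L    L    L    W    W    W    L    L
a=4:    L    L    L    W    W    W    L    L
a=5:    W    W    W    L    L    L    W    W
a=6:    W    W    W    L    L    L    W    W
a=7:    W    W    W    L    L    L    W    W
a=8:    W    W    W    L    L    L    W    W
Cells with no legal move (terminal, hence L): (0,0), (0,1), (0,2), (1,0), (1,1), (1,2), (2,0), (2,1), (2,2), (3,0), (3,1), (3,2), (4,0), (4,1), (4,2).
The remaining L cells, each justified by listing all of its moves:
(0,6): only reaches (0,3)(W), which is W → L
(0,7): only reaches (0,4)(W), which is W → L
(1,6): only reaches (1,3)(W), which is W → L
(1,7): only reaches (1,4)(W), which is W → L
(2,6): only reaches (2,3)(W), which is W → L
(2,7): only reaches (2,4)(W), which is W → L
(3,6): only reaches (3,3)(W), which is W → L
(3,7): only reaches (3,4)(W), which is W → L
(4,6): only reaches (4,3)(W), which is W → L
(4,7): only reaches (4,4)(W), which is W → L
(5,3): only reaches (0,3)(W), (5,0)(W), all W → L
(5,4): only reaches (0,4)(W), (5,1)(W), all W → L
(5,5): only reaches (0,5)(W), (5,2)(W), all W → L
(6,3): only reaches (1,3)(W), (6,0)(W), all W → L
(6,4): only reaches (1,4)(W), (6,1)(W), all W → L
(6,5): only reaches (1,5)(W), (6,2)(W), all W → L
(7,3): only reaches (2,3)(W), (7,0)(W), all W → L
(7,4): only reaches (2,4)(W), (7,1)(W), all W → L
(7,5): only reaches (2,5)(W), (7,2)(W), all W → L
(8,3): only reaches (3,3)(W), (8,0)(W), all W → L
(8,4): only reaches (3,4)(W), (8,1)(W), all W → L
(8,5): only reaches (3,5)(W), (8,2)(W), all W → L
Every other cell has at least one move into one of the L cells above, so it is W.
L cells per row: a=0: 5, a=1: 5, a=2: 5, a=3: 5, a=4: 5, a=5: 3, a=6: 3, a=7: 3, a=8: 3; total 37.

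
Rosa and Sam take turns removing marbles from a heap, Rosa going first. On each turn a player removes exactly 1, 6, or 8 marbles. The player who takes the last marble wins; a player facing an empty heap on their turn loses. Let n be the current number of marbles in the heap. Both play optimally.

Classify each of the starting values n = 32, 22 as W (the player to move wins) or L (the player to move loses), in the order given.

32: L, 22: W

Use the standard recursion: the mover loses at a terminal position; elsewhere, the mover wins exactly when some move hands the opponent an L position.
n=0: no move → L
n=1: reaches L-position 0 → W
n=2: only reaches 1(W), which is W → L
n=3: reaches L-position 2 → W
n=4: only reaches 3(W), which is W → L
n=5: reaches L-position 4 → W
n=6: reaches L-position 0 → W
n=7: only reaches 6(W), 1(W), all W → L
n=8: reaches L-position 7 → W
n=9: only reaches 8(W), 3(W), 1(W), all W → L
n=10: reaches L-position 9 → W
n=11: only reaches 10(W), 5(W), 3(W), all W → L
n=12: reaches L-position 11 → W
n=13: reaches L-position 7 → W
n=14: only reaches 13(W), 8(W), 6(W), all W → L
n=15: reaches L-position 14 → W
n=16: only reaches 15(W), 10(W), 8(W), all W → L
n=17: reaches L-position 16 → W
n=18: only reaches 17(W), 12(W), 10(W), all W → L
n=19: reaches L-position 18 → W
n=20: reaches L-position 14 → W
n=21: only reaches 20(W), 15(W), 13(W), all W → L
n=22: reaches L-position 21 → W
n=23: only reaches 22(W), 17(W), 15(W), all W → L
n=24: reaches L-position 23 → W
n=25: only reaches 24(W), 19(W), 17(W), all W → L
n=26: reaches L-position 25 → W
n=27: reaches L-position 21 → W
n=28: only reaches 27(W), 22(W), 20(W), all W → L
n=29: reaches L-position 28 → W
n=30: only reaches 29(W), 24(W), 22(W), all W → L
n=31: reaches L-position 30 → W
n=32: only reaches 31(W), 26(W), 24(W), all W → L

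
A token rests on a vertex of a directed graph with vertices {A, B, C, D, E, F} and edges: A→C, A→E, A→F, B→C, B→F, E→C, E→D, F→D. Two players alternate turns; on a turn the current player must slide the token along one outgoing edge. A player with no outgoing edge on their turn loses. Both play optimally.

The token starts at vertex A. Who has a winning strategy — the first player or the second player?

Use the standard recursion: the mover loses at a terminal position; elsewhere, the mover wins exactly when some move hands the opponent an L position.
Every edge goes from a vertex to one that appears earlier in the order D, C, F, E, B, A, so processing vertices in that order labels each vertex after all of its successors.
D: no outgoing edge → L
C: no outgoing edge → L
F: W (go to D, an L position)
E: W (go to C, an L position)
B: W (go to C, an L position)
A: W (go to C, an L position)
The starting position A is W: the player to move should move to C, handing over an L position.

The first player wins.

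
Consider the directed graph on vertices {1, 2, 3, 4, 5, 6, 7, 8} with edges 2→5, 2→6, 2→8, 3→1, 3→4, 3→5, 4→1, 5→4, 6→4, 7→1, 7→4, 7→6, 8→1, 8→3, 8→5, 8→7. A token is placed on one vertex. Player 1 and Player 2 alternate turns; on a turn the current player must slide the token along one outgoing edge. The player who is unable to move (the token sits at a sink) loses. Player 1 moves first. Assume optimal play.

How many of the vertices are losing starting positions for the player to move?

3

Compute win/loss labels from the base case upward. A position with no move is L. Any other position is W if it can reach an L in one move, else L.
Every edge goes from a vertex to one that appears earlier in the order 1, 4, 5, 3, 6, 7, 8, 2, so processing vertices in that order labels each vertex after all of its successors.
1: no outgoing edge → L
4: →1(L), so W
5: →4(W) only, which is W, so L
3: →5(L), so W
6: →4(W) only, which is W, so L
7: →6(L), so W
8: →5(L), so W
2: →6(L), so W
The L vertices are 1, 5, 6; that is 3 in all.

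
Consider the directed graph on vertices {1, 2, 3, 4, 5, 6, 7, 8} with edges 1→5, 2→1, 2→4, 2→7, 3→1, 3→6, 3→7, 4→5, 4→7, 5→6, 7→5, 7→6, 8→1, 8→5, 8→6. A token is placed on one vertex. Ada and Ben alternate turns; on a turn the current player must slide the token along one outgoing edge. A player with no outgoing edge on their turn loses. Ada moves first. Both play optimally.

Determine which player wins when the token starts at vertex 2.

Ada wins.

Classify positions by backward induction: terminal positions (no move available) are L. From any other position, the mover wins iff some move reaches an L.
Every edge goes from a vertex to one that appears earlier in the order 6, 5, 7, 1, 8, 4, 2, 3, so processing vertices in that order labels each vertex after all of its successors.
6: no outgoing edge → L
5: reaches L-position 6 → W
7: reaches L-position 6 → W
1: only reaches 5(W), which is W → L
8: reaches L-position 1 → W
4: only reaches 7(W), 5(W), all W → L
2: reaches L-position 4 → W
3: reaches L-position 1 → W
The starting position 2 is W: Ada should move to 4, handing over an L position.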